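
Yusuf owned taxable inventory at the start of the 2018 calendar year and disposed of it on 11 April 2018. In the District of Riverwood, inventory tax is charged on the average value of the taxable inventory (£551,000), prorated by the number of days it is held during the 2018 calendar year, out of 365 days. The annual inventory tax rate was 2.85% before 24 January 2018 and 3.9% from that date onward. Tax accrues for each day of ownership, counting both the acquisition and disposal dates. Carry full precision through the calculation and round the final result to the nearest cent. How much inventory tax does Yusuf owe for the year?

£5,581.71

1 January – 23 January 2018: 23 days at 2.85% → £551,000 × 2.85% × 23/365 = £989.5356
24 January – 11 April 2018: 78 days at 3.9% → £551,000 × 3.9% × 78/365 = £4,592.1699
Total = £5,581.7055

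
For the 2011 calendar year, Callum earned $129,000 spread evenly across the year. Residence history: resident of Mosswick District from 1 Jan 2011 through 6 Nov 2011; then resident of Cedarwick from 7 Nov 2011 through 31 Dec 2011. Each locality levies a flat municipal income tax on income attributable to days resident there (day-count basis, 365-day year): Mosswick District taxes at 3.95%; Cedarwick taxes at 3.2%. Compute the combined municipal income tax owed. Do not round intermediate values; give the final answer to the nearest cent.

Mosswick District, 1 Jan – 6 Nov 2011: 310 days → $129,000 × 3.95% × 310/365 = $4,327.6849
Cedarwick, 7 Nov – 31 Dec 2011: 55 days → $129,000 × 3.2% × 55/365 = $622.0274
Total = $4,949.7123

$4,949.71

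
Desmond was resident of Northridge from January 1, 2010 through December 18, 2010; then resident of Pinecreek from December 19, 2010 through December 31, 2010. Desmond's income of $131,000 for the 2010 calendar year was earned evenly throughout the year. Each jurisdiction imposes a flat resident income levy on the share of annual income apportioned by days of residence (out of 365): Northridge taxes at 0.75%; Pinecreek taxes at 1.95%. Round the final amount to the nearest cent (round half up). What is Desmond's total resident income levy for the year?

$1,038.49

Northridge, January 1 – December 18, 2010: 352 days → $131,000 × 0.75% × 352/365 = $947.5068
Pinecreek, December 19 – December 31, 2010: 13 days → $131,000 × 1.95% × 13/365 = $90.9822
Total = $1,038.4890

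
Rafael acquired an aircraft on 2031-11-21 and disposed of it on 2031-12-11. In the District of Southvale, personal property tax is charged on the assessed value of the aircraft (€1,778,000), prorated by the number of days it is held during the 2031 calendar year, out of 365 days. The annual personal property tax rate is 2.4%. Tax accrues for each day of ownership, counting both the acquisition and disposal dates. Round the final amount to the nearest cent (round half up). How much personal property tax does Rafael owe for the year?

€2,455.10

Days held (2031-11-21 to 2031-12-11): 21 out of 365
Tax = €1,778,000 × 2.4% × 21/365 = €2,455.1014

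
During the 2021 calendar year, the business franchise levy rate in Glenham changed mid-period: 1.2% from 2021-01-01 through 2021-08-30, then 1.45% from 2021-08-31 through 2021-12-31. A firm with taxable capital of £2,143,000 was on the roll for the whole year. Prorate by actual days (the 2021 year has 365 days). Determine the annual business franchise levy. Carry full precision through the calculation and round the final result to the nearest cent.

£27,521.40

2021-01-01 to 2021-08-30: 242 days at 1.2% → £2,143,000 × 1.2% × 242/365 = £17,050.0603
2021-08-31 to 2021-12-31: 123 days at 1.45% → £2,143,000 × 1.45% × 123/365 = £10,471.3438
Total = £27,521.4041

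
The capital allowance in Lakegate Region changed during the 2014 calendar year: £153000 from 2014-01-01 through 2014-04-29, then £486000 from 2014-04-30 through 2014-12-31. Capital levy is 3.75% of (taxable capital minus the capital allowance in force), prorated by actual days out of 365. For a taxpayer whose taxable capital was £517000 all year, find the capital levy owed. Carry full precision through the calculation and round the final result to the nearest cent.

2014-01-01 to 2014-04-29: 119 days, exemption £153000 → (£517000 − £153000) × 3.75% × 119/365 = £4450.2740
2014-04-30 to 2014-12-31: 246 days, exemption £486000 → (£517000 − £486000) × 3.75% × 246/365 = £783.4932
Total = £5233.7671

£5233.77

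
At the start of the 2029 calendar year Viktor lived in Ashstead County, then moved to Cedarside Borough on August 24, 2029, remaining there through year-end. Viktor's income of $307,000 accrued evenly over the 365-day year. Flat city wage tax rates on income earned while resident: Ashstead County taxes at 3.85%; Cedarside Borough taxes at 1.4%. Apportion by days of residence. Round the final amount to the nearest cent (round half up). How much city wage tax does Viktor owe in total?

Ashstead County, January 1 – August 23, 2029: 235 days → $307,000 × 3.85% × 235/365 = $7,609.8151
Cedarside Borough, August 24 – December 31, 2029: 130 days → $307,000 × 1.4% × 130/365 = $1,530.7945
Total = $9,140.6096

$9,140.61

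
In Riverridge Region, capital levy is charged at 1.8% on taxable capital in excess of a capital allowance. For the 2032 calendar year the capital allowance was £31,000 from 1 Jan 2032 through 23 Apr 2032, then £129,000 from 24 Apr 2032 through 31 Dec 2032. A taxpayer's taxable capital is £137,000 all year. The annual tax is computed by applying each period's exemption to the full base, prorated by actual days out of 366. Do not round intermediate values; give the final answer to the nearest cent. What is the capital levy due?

1 Jan – 23 Apr 2032: 114 days, exemption £31,000 → (£137,000 − £31,000) × 1.8% × 114/366 = £594.2951
24 Apr – 31 Dec 2032: 252 days, exemption £129,000 → (£137,000 − £129,000) × 1.8% × 252/366 = £99.1475
Total = £693.4426

£693.44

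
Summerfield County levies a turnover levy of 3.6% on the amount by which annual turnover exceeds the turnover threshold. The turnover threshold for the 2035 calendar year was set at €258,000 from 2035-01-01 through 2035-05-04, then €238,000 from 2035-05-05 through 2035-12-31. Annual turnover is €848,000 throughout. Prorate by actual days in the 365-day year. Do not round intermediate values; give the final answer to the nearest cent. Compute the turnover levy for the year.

€21,715.40

2035-01-01 to 2035-05-04: 124 days, exemption €258,000 → (€848,000 − €258,000) × 3.6% × 124/365 = €7,215.7808
2035-05-05 to 2035-12-31: 241 days, exemption €238,000 → (€848,000 − €238,000) × 3.6% × 241/365 = €14,499.6164
Total = €21,715.3973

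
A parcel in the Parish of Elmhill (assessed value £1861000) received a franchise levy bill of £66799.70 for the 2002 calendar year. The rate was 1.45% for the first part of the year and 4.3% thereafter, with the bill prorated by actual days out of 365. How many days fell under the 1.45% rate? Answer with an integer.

Let d = days at the first rate; then 365 − d days at the second rate.
£1861000 × [1.45%·d + 4.3%·(365−d)] / 365 = £66799.70
Solving gives d = 91, so the new rate took effect on 2 April 2002.

91 days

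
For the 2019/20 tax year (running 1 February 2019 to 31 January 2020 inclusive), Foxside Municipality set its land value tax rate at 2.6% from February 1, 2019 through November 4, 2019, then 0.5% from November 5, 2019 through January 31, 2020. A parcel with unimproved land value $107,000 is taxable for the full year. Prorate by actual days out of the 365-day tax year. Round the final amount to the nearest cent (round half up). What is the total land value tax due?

$2,240.26

February 1 – November 4, 2019: 277 days at 2.6% → $107,000 × 2.6% × 277/365 = $2,111.2712
November 5, 2019 – January 31, 2020: 88 days at 0.5% → $107,000 × 0.5% × 88/365 = $128.9863
Total = $2,240.2575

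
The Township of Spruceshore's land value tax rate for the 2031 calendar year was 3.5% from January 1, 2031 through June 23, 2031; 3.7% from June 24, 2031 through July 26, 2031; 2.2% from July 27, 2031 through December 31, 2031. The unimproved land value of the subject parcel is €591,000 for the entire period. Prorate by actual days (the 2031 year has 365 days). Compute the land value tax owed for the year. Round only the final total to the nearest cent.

January 1 – June 23, 2031: 174 days at 3.5% → €591,000 × 3.5% × 174/365 = €9,860.7945
June 24 – July 26, 2031: 33 days at 3.7% → €591,000 × 3.7% × 33/365 = €1,977.0164
July 27 – December 31, 2031: 158 days at 2.2% → €591,000 × 2.2% × 158/365 = €5,628.2630
Total = €17,466.0740

€17,466.07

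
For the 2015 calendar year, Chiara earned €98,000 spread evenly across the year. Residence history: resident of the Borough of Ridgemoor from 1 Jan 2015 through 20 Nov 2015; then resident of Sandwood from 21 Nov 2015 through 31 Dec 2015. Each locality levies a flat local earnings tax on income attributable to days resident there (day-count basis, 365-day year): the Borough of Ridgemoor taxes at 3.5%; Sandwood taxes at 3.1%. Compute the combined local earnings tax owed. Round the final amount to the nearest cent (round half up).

The Borough of Ridgemoor, 1 Jan – 20 Nov 2015: 324 days → €98,000 × 3.5% × 324/365 = €3,044.7123
Sandwood, 21 Nov – 31 Dec 2015: 41 days → €98,000 × 3.1% × 41/365 = €341.2548
Total = €3,385.9671

€3,385.97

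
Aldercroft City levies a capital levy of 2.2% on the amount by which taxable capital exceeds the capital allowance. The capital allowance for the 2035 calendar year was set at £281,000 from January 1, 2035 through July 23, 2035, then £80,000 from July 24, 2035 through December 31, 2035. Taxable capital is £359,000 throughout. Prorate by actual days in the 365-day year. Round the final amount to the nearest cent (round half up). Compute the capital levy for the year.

£3,666.53

January 1 – July 23, 2035: 204 days, exemption £281,000 → (£359,000 − £281,000) × 2.2% × 204/365 = £959.0795
July 24 – December 31, 2035: 161 days, exemption £80,000 → (£359,000 − £80,000) × 2.2% × 161/365 = £2,707.4466
Total = £3,666.5260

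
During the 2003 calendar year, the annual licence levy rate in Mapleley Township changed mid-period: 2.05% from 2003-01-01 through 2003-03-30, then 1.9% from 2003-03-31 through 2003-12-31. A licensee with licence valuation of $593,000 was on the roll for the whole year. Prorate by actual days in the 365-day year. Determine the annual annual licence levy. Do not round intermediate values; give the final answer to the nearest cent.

2003-01-01 to 2003-03-30: 89 days at 2.05% → $593,000 × 2.05% × 89/365 = $2,964.1877
2003-03-31 to 2003-12-31: 276 days at 1.9% → $593,000 × 1.9% × 276/365 = $8,519.7041
Total = $11,483.8918

$11,483.89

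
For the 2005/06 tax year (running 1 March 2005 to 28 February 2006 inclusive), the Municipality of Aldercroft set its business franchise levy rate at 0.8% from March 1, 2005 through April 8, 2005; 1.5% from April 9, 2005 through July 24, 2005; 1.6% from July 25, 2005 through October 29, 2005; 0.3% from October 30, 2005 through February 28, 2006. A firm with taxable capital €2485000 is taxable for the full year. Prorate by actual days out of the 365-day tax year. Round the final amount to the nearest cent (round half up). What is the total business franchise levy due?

March 1 – April 8, 2005: 39 days at 0.8% → €2485000 × 0.8% × 39/365 = €2124.1644
April 9 – July 24, 2005: 107 days at 1.5% → €2485000 × 1.5% × 107/365 = €10927.1918
July 25 – October 29, 2005: 97 days at 1.6% → €2485000 × 1.6% × 97/365 = €10566.3562
October 30, 2005 – February 28, 2006: 122 days at 0.3% → €2485000 × 0.3% × 122/365 = €2491.8082
Total = €26109.5205

€26109.52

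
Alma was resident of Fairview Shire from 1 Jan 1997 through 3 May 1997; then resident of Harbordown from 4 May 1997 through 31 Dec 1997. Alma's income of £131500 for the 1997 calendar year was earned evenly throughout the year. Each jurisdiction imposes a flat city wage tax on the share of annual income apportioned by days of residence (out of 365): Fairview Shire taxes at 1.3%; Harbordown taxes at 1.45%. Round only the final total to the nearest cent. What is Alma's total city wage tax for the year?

Fairview Shire, 1 Jan – 3 May 1997: 123 days → £131500 × 1.3% × 123/365 = £576.0781
Harbordown, 4 May – 31 Dec 1997: 242 days → £131500 × 1.45% × 242/365 = £1264.2014
Total = £1840.2795

£1840.28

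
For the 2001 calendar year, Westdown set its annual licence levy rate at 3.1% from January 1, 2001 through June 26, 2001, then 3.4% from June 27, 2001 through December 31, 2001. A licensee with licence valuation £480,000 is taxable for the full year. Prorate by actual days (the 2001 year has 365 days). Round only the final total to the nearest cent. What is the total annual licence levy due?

£15,621.70

January 1 – June 26, 2001: 177 days at 3.1% → £480,000 × 3.1% × 177/365 = £7,215.7808
June 27 – December 31, 2001: 188 days at 3.4% → £480,000 × 3.4% × 188/365 = £8,405.9178
Total = £15,621.6986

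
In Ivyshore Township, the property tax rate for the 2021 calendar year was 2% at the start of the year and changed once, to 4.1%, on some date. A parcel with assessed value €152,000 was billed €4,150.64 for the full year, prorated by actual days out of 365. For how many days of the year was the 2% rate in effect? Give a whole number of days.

238 days

Let d = days at the first rate; then 365 − d days at the second rate.
€152,000 × [2%·d + 4.1%·(365−d)] / 365 = €4,150.64
Solving gives d = 238, so the new rate took effect on 27 Aug 2021.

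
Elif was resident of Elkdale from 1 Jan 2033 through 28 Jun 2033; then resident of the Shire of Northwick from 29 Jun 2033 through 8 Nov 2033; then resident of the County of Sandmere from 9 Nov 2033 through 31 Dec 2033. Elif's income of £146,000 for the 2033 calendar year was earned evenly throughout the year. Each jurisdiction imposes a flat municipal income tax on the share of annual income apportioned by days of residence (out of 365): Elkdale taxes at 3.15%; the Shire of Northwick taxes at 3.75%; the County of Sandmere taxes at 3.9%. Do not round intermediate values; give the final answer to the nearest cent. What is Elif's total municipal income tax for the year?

Elkdale, 1 Jan – 28 Jun 2033: 179 days → £146,000 × 3.15% × 179/365 = £2,255.4000
The Shire of Northwick, 29 Jun – 8 Nov 2033: 133 days → £146,000 × 3.75% × 133/365 = £1,995.0000
The County of Sandmere, 9 Nov – 31 Dec 2033: 53 days → £146,000 × 3.9% × 53/365 = £826.8000
Total = £5,077.2000

£5,077.20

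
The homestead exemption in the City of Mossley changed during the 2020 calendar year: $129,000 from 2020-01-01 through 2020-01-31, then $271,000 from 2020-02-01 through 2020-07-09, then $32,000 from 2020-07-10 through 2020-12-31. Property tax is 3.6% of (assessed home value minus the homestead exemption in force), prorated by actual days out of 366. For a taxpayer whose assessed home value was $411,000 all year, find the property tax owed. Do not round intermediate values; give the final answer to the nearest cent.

2020-01-01 to 2020-01-31: 31 days, exemption $129,000 → ($411,000 − $129,000) × 3.6% × 31/366 = $859.8689
2020-02-01 to 2020-07-09: 160 days, exemption $271,000 → ($411,000 − $271,000) × 3.6% × 160/366 = $2,203.2787
2020-07-10 to 2020-12-31: 175 days, exemption $32,000 → ($411,000 − $32,000) × 3.6% × 175/366 = $6,523.7705
Total = $9,586.9180

$9,586.92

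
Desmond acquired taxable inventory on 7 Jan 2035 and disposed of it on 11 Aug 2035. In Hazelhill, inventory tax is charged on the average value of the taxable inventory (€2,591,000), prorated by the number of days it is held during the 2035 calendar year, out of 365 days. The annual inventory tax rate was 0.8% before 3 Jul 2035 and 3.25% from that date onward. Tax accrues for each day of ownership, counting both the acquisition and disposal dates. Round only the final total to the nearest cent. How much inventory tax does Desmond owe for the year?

7 Jan – 2 Jul 2035: 177 days at 0.8% → €2,591,000 × 0.8% × 177/365 = €10,051.6603
3 Jul – 11 Aug 2035: 40 days at 3.25% → €2,591,000 × 3.25% × 40/365 = €9,228.2192
Total = €19,279.8795

€19,279.88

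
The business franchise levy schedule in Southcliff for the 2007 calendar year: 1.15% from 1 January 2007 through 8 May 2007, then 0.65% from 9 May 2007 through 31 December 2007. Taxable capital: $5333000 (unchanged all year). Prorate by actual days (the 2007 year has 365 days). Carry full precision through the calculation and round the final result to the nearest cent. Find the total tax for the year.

1 January – 8 May 2007: 128 days at 1.15% → $5333000 × 1.15% × 128/365 = $21507.3315
9 May – 31 December 2007: 237 days at 0.65% → $5333000 × 0.65% × 237/365 = $22508.1822
Total = $44015.5137

$44015.51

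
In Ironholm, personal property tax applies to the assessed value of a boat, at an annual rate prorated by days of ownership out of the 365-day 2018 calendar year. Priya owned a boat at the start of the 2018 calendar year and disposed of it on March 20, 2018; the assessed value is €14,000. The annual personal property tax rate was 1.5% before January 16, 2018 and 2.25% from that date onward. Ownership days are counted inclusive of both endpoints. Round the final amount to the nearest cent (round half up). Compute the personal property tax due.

January 1 – January 15, 2018: 15 days at 1.5% → €14,000 × 1.5% × 15/365 = €8.6301
January 16 – March 20, 2018: 64 days at 2.25% → €14,000 × 2.25% × 64/365 = €55.2329
Total = €63.8630

€63.86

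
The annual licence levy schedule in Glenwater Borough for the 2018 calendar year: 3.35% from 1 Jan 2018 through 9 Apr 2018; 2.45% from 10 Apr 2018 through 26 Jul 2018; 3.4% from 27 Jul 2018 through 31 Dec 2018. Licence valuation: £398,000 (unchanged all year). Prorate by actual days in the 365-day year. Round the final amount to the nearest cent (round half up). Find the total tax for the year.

£12,359.26

1 Jan – 9 Apr 2018: 99 days at 3.35% → £398,000 × 3.35% × 99/365 = £3,616.3479
10 Apr – 26 Jul 2018: 108 days at 2.45% → £398,000 × 2.45% × 108/365 = £2,885.2274
27 Jul – 31 Dec 2018: 158 days at 3.4% → £398,000 × 3.4% × 158/365 = £5,857.6877
Total = £12,359.2630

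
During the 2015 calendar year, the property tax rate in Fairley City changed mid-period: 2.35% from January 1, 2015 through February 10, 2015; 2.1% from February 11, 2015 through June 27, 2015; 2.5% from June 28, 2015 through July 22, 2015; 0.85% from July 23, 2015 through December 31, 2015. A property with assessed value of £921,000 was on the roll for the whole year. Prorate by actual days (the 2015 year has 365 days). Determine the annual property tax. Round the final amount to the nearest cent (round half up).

£14,742.31

January 1 – February 10, 2015: 41 days at 2.35% → £921,000 × 2.35% × 41/365 = £2,431.1877
February 11 – June 27, 2015: 137 days at 2.1% → £921,000 × 2.1% × 137/365 = £7,259.4986
June 28 – July 22, 2015: 25 days at 2.5% → £921,000 × 2.5% × 25/365 = £1,577.0548
July 23 – December 31, 2015: 162 days at 0.85% → £921,000 × 0.85% × 162/365 = £3,474.5671
Total = £14,742.3082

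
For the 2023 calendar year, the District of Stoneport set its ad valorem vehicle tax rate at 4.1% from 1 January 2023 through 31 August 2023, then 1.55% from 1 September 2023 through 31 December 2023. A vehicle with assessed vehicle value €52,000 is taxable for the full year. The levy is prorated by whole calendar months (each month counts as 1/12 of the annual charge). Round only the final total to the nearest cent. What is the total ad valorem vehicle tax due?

1 January – 31 August 2023: 8 months at 4.1% → €52,000 × 4.1% × 8/12 = €1,421.3333
1 September – 31 December 2023: 4 months at 1.55% → €52,000 × 1.55% × 4/12 = €268.6667
Total = €1,690.0000

€1,690.00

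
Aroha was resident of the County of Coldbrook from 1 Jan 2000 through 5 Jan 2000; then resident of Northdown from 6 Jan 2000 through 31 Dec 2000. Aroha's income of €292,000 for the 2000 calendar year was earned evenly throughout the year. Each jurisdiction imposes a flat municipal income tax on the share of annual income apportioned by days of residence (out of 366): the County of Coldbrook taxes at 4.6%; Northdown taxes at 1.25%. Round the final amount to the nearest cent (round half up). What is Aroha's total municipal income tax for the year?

The County of Coldbrook, 1 Jan – 5 Jan 2000: 5 days → €292,000 × 4.6% × 5/366 = €183.4973
Northdown, 6 Jan – 31 Dec 2000: 361 days → €292,000 × 1.25% × 361/366 = €3,600.1366
Total = €3,783.6339

€3,783.63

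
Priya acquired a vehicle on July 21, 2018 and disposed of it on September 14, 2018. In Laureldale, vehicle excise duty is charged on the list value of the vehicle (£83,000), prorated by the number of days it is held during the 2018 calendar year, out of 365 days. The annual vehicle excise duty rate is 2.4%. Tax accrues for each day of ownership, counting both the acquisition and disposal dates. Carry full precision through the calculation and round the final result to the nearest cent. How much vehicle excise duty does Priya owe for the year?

£305.62

Days held (July 21 – September 14, 2018): 56 out of 365
Tax = £83,000 × 2.4% × 56/365 = £305.6219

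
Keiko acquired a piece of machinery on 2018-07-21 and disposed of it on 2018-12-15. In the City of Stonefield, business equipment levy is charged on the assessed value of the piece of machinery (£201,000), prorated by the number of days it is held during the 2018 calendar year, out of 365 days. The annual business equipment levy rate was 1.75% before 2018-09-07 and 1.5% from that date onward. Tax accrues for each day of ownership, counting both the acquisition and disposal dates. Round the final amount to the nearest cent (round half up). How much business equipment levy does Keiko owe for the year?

£1,288.60

2018-07-21 to 2018-09-06: 48 days at 1.75% → £201,000 × 1.75% × 48/365 = £462.5753
2018-09-07 to 2018-12-15: 100 days at 1.5% → £201,000 × 1.5% × 100/365 = £826.0274
Total = £1,288.6027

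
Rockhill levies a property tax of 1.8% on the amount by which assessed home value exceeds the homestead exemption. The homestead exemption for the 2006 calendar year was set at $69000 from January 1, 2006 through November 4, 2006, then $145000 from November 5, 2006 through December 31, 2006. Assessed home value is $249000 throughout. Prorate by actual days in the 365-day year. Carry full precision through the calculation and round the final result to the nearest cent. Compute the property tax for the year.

January 1 – November 4, 2006: 308 days, exemption $69000 → ($249000 − $69000) × 1.8% × 308/365 = $2734.0274
November 5 – December 31, 2006: 57 days, exemption $145000 → ($249000 − $145000) × 1.8% × 57/365 = $292.3397
Total = $3026.3671

$3026.37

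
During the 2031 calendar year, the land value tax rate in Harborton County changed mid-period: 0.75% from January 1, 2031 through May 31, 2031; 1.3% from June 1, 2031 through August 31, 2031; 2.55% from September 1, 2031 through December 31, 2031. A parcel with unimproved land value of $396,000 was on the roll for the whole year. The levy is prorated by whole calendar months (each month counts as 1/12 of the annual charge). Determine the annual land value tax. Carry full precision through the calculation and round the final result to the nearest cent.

$5,890.50

January 1 – May 31, 2031: 5 months at 0.75% → $396,000 × 0.75% × 5/12 = $1,237.5000
June 1 – August 31, 2031: 3 months at 1.3% → $396,000 × 1.3% × 3/12 = $1,287.0000
September 1 – December 31, 2031: 4 months at 2.55% → $396,000 × 2.55% × 4/12 = $3,366.0000
Total = $5,890.5000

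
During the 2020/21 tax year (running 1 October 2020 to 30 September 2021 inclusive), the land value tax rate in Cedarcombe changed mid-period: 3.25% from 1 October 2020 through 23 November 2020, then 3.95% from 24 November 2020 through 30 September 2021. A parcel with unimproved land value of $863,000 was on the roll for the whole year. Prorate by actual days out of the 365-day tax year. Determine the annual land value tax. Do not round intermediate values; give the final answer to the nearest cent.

1 October – 23 November 2020: 54 days at 3.25% → $863,000 × 3.25% × 54/365 = $4,149.4932
24 November 2020 – 30 September 2021: 311 days at 3.95% → $863,000 × 3.95% × 311/365 = $29,045.2699
Total = $33,194.7630

$33,194.76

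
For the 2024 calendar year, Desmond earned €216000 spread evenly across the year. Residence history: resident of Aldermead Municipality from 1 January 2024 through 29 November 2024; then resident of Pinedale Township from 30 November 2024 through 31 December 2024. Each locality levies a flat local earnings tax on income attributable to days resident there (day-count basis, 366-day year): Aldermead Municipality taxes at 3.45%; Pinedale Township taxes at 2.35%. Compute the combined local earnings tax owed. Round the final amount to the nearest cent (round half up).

Aldermead Municipality, 1 January – 29 November 2024: 334 days → €216000 × 3.45% × 334/366 = €6800.4590
Pinedale Township, 30 November – 31 December 2024: 32 days → €216000 × 2.35% × 32/366 = €443.8033
Total = €7244.2623

€7244.26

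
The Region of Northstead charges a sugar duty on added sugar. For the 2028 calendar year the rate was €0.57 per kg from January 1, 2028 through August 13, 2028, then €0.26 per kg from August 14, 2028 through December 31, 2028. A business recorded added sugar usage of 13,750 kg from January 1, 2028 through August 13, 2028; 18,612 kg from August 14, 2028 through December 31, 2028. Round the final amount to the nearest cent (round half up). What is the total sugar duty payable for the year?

January 1 – August 13, 2028: 13,750 kg at €0.57/kg → €7,837.50
August 14 – December 31, 2028: 18,612 kg at €0.26/kg → €4,839.12

€12,676.62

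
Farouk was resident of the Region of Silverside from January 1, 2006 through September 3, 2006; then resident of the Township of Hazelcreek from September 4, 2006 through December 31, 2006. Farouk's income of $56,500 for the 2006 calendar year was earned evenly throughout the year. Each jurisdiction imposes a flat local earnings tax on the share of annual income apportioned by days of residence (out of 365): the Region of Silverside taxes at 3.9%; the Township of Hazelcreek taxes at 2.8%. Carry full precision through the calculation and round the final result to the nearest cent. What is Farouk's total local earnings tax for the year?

$2,000.87

The Region of Silverside, January 1 – September 3, 2006: 246 days → $56,500 × 3.9% × 246/365 = $1,485.0986
The Township of Hazelcreek, September 4 – December 31, 2006: 119 days → $56,500 × 2.8% × 119/365 = $515.7753
Total = $2,000.8740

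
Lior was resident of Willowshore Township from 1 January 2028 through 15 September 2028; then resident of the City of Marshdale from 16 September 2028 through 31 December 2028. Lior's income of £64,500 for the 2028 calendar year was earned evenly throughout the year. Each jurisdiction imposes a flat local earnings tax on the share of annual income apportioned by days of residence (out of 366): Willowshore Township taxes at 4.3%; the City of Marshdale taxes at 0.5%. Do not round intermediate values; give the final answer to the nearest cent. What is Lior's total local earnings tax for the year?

£2,056.95

Willowshore Township, 1 January – 15 September 2028: 259 days → £64,500 × 4.3% × 259/366 = £1,962.6680
The City of Marshdale, 16 September – 31 December 2028: 107 days → £64,500 × 0.5% × 107/366 = £94.2828
Total = £2,056.9508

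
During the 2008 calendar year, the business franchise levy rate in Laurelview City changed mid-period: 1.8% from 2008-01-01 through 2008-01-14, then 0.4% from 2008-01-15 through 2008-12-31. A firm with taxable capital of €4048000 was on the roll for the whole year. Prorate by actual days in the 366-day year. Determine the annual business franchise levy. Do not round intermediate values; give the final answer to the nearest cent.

2008-01-01 to 2008-01-14: 14 days at 1.8% → €4048000 × 1.8% × 14/366 = €2787.1475
2008-01-15 to 2008-12-31: 352 days at 0.4% → €4048000 × 0.4% × 352/366 = €15572.6339
Total = €18359.7814

€18359.78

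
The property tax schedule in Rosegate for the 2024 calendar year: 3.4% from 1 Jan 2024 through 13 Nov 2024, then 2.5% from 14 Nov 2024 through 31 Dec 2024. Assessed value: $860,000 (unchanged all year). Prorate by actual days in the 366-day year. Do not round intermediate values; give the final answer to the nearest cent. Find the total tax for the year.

1 Jan – 13 Nov 2024: 318 days at 3.4% → $860,000 × 3.4% × 318/366 = $25,405.2459
14 Nov – 31 Dec 2024: 48 days at 2.5% → $860,000 × 2.5% × 48/366 = $2,819.6721
Total = $28,224.9180

$28,224.92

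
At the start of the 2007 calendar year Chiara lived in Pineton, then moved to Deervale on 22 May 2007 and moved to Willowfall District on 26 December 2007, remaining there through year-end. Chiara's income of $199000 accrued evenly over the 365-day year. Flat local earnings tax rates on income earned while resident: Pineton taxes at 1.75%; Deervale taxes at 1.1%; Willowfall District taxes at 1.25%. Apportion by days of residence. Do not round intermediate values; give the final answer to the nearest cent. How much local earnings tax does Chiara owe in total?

$2693.59

Pineton, 1 January – 21 May 2007: 141 days → $199000 × 1.75% × 141/365 = $1345.2945
Deervale, 22 May – 25 December 2007: 218 days → $199000 × 1.1% × 218/365 = $1307.4027
Willowfall District, 26 December – 31 December 2007: 6 days → $199000 × 1.25% × 6/365 = $40.8904
Total = $2693.5877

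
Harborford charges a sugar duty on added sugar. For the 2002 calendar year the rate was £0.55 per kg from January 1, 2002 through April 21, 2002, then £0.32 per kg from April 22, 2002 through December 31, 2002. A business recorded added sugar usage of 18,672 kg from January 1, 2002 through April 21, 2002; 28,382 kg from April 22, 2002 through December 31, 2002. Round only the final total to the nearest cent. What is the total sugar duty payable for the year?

£19,351.84

January 1 – April 21, 2002: 18,672 kg at £0.55/kg → £10,269.60
April 22 – December 31, 2002: 28,382 kg at £0.32/kg → £9,082.24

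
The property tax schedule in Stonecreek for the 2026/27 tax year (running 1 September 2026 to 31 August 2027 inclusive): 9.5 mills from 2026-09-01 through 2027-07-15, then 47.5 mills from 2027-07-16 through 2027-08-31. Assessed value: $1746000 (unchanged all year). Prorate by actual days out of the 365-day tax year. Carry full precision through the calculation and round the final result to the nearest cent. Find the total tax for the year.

2026-09-01 to 2027-07-15: 318 days at 9.5 mills → $1746000 × 0.95% × 318/365 = $14451.1397
2027-07-16 to 2027-08-31: 47 days at 47.5 mills → $1746000 × 4.75% × 47/365 = $10679.3014
Total = $25130.4411

$25130.44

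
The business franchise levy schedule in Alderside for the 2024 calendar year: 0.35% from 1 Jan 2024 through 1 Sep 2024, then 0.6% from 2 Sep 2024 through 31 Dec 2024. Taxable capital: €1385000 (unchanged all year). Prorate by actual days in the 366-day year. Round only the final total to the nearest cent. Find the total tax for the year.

€5992.21

1 Jan – 1 Sep 2024: 245 days at 0.35% → €1385000 × 0.35% × 245/366 = €3244.9112
2 Sep – 31 Dec 2024: 121 days at 0.6% → €1385000 × 0.6% × 121/366 = €2747.2951
Total = €5992.2063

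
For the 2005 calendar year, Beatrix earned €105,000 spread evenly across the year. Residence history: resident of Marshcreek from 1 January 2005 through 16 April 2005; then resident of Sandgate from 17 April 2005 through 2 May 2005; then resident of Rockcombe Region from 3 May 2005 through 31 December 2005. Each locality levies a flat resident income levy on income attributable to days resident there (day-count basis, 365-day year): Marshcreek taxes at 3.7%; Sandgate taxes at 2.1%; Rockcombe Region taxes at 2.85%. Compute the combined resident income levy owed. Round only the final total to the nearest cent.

€3,217.17

Marshcreek, 1 January – 16 April 2005: 106 days → €105,000 × 3.7% × 106/365 = €1,128.2466
Sandgate, 17 April – 2 May 2005: 16 days → €105,000 × 2.1% × 16/365 = €96.6575
Rockcombe Region, 3 May – 31 December 2005: 243 days → €105,000 × 2.85% × 243/365 = €1,992.2671
Total = €3,217.1712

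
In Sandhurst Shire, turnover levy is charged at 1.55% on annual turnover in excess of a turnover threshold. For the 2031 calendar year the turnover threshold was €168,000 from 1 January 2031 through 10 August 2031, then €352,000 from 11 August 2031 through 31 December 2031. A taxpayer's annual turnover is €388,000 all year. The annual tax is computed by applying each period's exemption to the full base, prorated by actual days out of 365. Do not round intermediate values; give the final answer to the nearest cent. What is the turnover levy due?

€2,292.64

1 January – 10 August 2031: 222 days, exemption €168,000 → (€388,000 − €168,000) × 1.55% × 222/365 = €2,074.0274
11 August – 31 December 2031: 143 days, exemption €352,000 → (€388,000 − €352,000) × 1.55% × 143/365 = €218.6137
Total = €2,292.6411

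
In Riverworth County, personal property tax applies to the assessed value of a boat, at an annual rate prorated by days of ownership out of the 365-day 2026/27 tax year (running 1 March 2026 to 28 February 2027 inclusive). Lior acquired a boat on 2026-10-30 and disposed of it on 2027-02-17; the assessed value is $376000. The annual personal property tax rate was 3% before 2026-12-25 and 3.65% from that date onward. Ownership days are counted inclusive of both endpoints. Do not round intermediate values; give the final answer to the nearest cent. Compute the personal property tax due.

2026-10-30 to 2026-12-24: 56 days at 3% → $376000 × 3% × 56/365 = $1730.6301
2026-12-25 to 2027-02-17: 55 days at 3.65% → $376000 × 3.65% × 55/365 = $2068.0000
Total = $3798.6301

$3798.63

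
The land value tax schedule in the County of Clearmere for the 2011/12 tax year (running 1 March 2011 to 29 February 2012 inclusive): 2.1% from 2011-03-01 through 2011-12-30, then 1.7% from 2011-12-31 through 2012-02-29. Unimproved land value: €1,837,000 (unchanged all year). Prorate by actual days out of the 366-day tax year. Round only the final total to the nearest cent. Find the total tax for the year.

2011-03-01 to 2011-12-30: 305 days at 2.1% → €1,837,000 × 2.1% × 305/366 = €32,147.5000
2011-12-31 to 2012-02-29: 61 days at 1.7% → €1,837,000 × 1.7% × 61/366 = €5,204.8333
Total = €37,352.3333

€37,352.33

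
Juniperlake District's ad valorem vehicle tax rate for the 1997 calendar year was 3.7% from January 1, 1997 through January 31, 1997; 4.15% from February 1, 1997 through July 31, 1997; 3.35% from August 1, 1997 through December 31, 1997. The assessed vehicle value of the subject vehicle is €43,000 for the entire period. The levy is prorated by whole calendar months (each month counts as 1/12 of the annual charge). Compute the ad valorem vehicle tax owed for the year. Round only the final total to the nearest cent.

€1,625.04

January 1 – January 31, 1997: 1 month at 3.7% → €43,000 × 3.7% × 1/12 = €132.5833
February 1 – July 31, 1997: 6 months at 4.15% → €43,000 × 4.15% × 6/12 = €892.2500
August 1 – December 31, 1997: 5 months at 3.35% → €43,000 × 3.35% × 5/12 = €600.2083
Total = €1,625.0417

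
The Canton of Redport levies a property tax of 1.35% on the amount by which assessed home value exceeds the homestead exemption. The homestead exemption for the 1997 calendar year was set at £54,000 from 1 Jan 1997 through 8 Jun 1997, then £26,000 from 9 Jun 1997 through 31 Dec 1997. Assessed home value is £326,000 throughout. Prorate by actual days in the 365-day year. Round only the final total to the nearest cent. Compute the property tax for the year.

£3,885.34

1 Jan – 8 Jun 1997: 159 days, exemption £54,000 → (£326,000 − £54,000) × 1.35% × 159/365 = £1,599.5836
9 Jun – 31 Dec 1997: 206 days, exemption £26,000 → (£326,000 − £26,000) × 1.35% × 206/365 = £2,285.7534
Total = £3,885.3370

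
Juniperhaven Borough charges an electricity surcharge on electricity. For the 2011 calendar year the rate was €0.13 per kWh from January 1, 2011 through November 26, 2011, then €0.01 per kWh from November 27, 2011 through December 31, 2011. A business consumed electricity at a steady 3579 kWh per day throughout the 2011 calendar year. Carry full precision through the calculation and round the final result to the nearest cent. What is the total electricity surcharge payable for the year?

January 1 – November 26, 2011: 330 days × 3579 kWh/day = 1,181,070 kWh at €0.13/kWh → €153539.10
November 27 – December 31, 2011: 35 days × 3579 kWh/day = 125,265 kWh at €0.01/kWh → €1252.65

€154791.75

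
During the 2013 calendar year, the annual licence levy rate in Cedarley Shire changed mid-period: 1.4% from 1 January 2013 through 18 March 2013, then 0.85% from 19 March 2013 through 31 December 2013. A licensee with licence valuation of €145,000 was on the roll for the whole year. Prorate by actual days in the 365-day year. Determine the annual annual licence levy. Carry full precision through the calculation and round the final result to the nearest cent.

€1,400.74

1 January – 18 March 2013: 77 days at 1.4% → €145,000 × 1.4% × 77/365 = €428.2466
19 March – 31 December 2013: 288 days at 0.85% → €145,000 × 0.85% × 288/365 = €972.4932
Total = €1,400.7397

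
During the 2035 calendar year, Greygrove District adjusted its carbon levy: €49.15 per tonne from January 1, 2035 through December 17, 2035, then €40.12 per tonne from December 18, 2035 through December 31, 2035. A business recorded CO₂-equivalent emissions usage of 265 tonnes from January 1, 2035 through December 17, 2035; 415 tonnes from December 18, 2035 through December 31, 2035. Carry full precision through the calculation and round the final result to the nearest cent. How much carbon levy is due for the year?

€29,674.55

January 1 – December 17, 2035: 265 tonnes at €49.15/tonne → €13,024.75
December 18 – December 31, 2035: 415 tonnes at €40.12/tonne → €16,649.80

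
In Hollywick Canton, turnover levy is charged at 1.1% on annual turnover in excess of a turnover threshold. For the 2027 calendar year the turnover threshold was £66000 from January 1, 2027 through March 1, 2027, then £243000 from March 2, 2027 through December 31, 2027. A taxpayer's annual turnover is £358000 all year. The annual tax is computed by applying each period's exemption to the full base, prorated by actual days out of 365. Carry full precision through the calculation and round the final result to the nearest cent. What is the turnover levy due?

£1585.05

January 1 – March 1, 2027: 60 days, exemption £66000 → (£358000 − £66000) × 1.1% × 60/365 = £528.0000
March 2 – December 31, 2027: 305 days, exemption £243000 → (£358000 − £243000) × 1.1% × 305/365 = £1057.0548
Total = £1585.0548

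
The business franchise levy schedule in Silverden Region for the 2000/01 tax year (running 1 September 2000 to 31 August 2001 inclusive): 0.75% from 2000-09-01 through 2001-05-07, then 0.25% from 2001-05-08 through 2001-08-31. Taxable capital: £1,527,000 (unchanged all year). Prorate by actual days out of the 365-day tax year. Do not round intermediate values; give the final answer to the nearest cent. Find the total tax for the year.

£9,026.03

2000-09-01 to 2001-05-07: 249 days at 0.75% → £1,527,000 × 0.75% × 249/365 = £7,812.8014
2001-05-08 to 2001-08-31: 116 days at 0.25% → £1,527,000 × 0.25% × 116/365 = £1,213.2329
Total = £9,026.0342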